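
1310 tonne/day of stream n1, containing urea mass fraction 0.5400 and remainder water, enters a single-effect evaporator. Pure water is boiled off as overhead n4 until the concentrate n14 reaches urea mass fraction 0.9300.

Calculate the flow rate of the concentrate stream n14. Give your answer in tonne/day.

760.6 tonne/day

urea is conserved: 1310×0.540 = 707.4 tonne/day all reports to the concentrate.
Concentrate = 707.4/(target fraction) = 760.65 tonne/day.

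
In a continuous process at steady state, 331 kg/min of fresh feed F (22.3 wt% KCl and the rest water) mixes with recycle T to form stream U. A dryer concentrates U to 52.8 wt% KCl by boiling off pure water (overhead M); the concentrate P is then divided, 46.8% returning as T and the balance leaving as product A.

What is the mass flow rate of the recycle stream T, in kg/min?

123 kg/min

Overall KCl balance (none leaves overhead): KCl in fresh feed = KCl in product, i.e. 331×0.223 = (1−0.468)·P·0.528.
P = 73.813/(0.528×0.532) = 262.78 kg/min.
Recycle T = 0.468×262.78 = 122.98 kg/min.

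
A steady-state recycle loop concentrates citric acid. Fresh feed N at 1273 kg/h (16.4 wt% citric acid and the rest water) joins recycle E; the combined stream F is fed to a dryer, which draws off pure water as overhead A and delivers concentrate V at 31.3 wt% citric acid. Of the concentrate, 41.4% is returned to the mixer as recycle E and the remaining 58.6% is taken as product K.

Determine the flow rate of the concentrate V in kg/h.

Overall citric acid balance (none leaves overhead): citric acid in fresh feed = citric acid in product, i.e. 1273×0.164 = (1−0.414)·V·0.313.
V = 208.77/(0.313×0.586) = 1138.2 kg/h.

1138 kg/h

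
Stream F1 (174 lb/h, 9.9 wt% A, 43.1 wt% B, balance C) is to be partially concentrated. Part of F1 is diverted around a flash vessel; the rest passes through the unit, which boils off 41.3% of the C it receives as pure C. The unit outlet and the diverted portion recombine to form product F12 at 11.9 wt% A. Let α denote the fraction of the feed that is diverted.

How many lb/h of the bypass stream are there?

23.34 lb/h

All 174×0.099 = 17.226 lb/h of A reaches F12, so F12 = 17.226/0.119 = 144.76 lb/h and vapour = 29.244 lb/h.
The evaporator receives (1−α)·174 of feed at 0.470 C and removes 0.413 of that C:
0.413×0.470×(1−α)×174 = 29.244
(1−α) = 29.244/33.775 = 0.8658;  α = 0.1342.
Bypass flow = 0.1342×174 = 23.345 lb/h.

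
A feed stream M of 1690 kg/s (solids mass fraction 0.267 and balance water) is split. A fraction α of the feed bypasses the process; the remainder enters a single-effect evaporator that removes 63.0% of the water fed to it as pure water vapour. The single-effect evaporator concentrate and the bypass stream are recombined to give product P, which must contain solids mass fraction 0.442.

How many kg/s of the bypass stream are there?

241 kg/s

All 1690×0.267 = 451.23 kg/s of solids reaches P, so P = 451.23/0.442 = 1020.9 kg/s and vapour = 669.12 kg/s.
The evaporator receives (1−α)·1690 of feed at 0.733 water and removes 0.630 of that water:
0.630×0.733×(1−α)×1690 = 669.12
(1−α) = 669.12/780.43 = 0.8574;  α = 0.1426.
Bypass flow = 0.1426×1690 = 241.03 kg/s.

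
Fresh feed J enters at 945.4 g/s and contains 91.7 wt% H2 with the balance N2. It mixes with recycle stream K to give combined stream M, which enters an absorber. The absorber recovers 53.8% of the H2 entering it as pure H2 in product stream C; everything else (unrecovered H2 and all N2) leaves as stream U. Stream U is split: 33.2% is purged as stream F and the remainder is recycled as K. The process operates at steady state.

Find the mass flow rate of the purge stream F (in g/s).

N2 enters only via J and leaves only via the purge: 945.4×0.083 = 0.332×(N2 in U), and the absorber passes all N2, so N2 in M = N2 in U = 236.35 g/s.
H2 in M: m_A = 945.4×0.917 + (1−0.332)·(1−0.538)·m_A, so m_A = 866.93/0.6914 = 1253.9 g/s.
U = (1−0.538)×1253.9 + 236.35 = 815.66 g/s.
Purge F = 0.332×815.66 = 270.8 g/s.

270.8 g/s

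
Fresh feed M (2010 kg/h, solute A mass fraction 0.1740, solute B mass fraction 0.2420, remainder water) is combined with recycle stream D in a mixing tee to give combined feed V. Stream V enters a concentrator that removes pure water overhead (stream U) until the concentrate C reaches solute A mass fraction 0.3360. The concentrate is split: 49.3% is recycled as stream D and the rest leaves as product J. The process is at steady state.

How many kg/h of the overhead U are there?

Overall solute A balance (none leaves overhead): solute A in fresh feed = solute A in product, i.e. 2010×0.174 = (1−0.493)·C·0.336.
C = 349.74/(0.336×0.507) = 2053 kg/h.
Recycle D = 0.493×2053 = 1012.2 kg/h.
Combined feed V = 2010 + 1012.2 = 3022.2 kg/h.
Overhead U = V − C = 3022.2 − 2053 = 969.11 kg/h.

969.1 kg/h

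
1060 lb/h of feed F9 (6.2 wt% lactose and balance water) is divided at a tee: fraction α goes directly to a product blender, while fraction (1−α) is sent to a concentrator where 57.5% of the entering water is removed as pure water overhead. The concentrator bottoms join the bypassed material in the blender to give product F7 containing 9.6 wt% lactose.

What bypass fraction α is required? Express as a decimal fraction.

All 1060×0.062 = 65.72 lb/h of lactose reaches F7, so F7 = 65.72/0.096 = 684.58 lb/h and vapour = 375.42 lb/h.
The evaporator receives (1−α)·1060 of feed at 0.938 water and removes 0.575 of that water:
0.575×0.938×(1−α)×1060 = 375.42
(1−α) = 375.42/571.71 = 0.6567;  α = 0.3433.

0.343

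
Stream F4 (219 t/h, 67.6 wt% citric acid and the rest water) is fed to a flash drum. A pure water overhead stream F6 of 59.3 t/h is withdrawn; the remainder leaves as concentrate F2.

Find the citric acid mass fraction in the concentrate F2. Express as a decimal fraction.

citric acid is not removed: 219×0.676 = 148.04 t/h of citric acid enters F2.
Concentrate = 219 − 59.3 = 159.7 t/h.
Mass fraction = 148.04/159.7 = 0.927.

0.927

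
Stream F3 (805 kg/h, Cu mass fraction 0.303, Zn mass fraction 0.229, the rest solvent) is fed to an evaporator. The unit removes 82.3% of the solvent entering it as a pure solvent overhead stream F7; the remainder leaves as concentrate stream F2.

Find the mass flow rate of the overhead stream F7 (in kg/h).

solvent entering = 805×0.468 = 376.74 kg/h; overhead removed = 0.823×376.74 = 310.06 kg/h.

310.1 kg/h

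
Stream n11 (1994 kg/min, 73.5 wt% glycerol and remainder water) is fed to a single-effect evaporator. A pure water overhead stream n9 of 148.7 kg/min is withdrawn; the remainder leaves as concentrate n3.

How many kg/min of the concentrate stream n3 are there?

1845 kg/min

Concentrate = 1994 − 148.7 = 1845.3 kg/min.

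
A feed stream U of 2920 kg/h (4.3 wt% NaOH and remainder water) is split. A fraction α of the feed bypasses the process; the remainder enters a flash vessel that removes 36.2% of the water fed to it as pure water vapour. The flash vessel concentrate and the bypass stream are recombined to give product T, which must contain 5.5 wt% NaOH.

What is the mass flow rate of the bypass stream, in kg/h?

1081 kg/h

All 2920×0.043 = 125.56 kg/h of NaOH reaches T, so T = 125.56/0.055 = 2282.9 kg/h and vapour = 637.09 kg/h.
The evaporator receives (1−α)·2920 of feed at 0.957 water and removes 0.362 of that water:
0.362×0.957×(1−α)×2920 = 637.09
(1−α) = 637.09/1011.6 = 0.6298;  α = 0.3702.
Bypass flow = 0.3702×2920 = 1081 kg/h.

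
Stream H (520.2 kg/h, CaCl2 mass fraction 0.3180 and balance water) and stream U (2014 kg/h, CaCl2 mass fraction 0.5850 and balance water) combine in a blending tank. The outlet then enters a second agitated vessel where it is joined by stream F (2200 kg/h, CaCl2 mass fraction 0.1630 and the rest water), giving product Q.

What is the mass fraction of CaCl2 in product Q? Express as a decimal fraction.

0.3596

Overall, product flow = 4734.2 kg/h.
CaCl2 in = 520.2×0.318 + 2014×0.585 + 2200×0.163 = 1702.2 kg/h.
CaCl2 fraction in Q = 0.3596.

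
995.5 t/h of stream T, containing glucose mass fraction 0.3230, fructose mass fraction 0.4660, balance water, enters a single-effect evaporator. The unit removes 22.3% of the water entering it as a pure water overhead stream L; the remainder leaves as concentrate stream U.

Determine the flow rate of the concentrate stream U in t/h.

water entering = 995.5×0.211 = 210.05 t/h; overhead removed = 0.223×210.05 = 46.841 t/h.
Concentrate = 995.5 − 46.841 = 948.66 t/h.

948.7 t/h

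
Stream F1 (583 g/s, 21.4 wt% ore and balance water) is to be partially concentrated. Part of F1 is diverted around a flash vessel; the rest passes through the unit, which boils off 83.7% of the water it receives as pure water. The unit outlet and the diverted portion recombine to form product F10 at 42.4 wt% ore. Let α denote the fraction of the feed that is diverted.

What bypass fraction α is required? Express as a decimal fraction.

0.247

All 583×0.214 = 124.76 g/s of ore reaches F10, so F10 = 124.76/0.424 = 294.25 g/s and vapour = 288.75 g/s.
The evaporator receives (1−α)·583 of feed at 0.786 water and removes 0.837 of that water:
0.837×0.786×(1−α)×583 = 288.75
(1−α) = 288.75/383.55 = 0.7528;  α = 0.2472.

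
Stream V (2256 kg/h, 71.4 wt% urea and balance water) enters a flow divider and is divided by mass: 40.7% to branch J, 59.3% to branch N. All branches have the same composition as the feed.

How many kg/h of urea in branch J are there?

Branch J total = 0.407×2256 = 918.19 kg/h.
urea in J = 0.714×918.19 = 655.59 kg/h.

655.6 kg/h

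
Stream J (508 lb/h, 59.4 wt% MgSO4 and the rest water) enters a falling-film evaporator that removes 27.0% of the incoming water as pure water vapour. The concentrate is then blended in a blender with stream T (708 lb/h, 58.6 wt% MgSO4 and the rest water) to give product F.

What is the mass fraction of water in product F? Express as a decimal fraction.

Vapour removed = 0.270×0.406×508 = 55.687 lb/h; concentrate = 452.31 lb/h.
water reaching the mixer = 150.56 (from concentrate) + 708×0.414 = 443.67 lb/h.
Product flow = 452.31 + 708 = 1160.3 lb/h; water fraction = 0.382.

0.382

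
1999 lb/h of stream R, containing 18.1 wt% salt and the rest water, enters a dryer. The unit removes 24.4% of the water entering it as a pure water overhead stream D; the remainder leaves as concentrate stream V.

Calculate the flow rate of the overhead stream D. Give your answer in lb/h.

399.5 lb/h

water entering = 1999×0.819 = 1637.2 lb/h; overhead removed = 0.244×1637.2 = 399.47 lb/h.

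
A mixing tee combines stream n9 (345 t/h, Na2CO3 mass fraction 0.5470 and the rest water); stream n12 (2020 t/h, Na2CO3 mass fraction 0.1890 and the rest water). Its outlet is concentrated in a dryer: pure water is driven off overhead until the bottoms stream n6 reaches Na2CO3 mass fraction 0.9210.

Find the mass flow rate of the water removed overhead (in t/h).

1746 t/h

Na2CO3 entering = 345×0.547 + 2020×0.189 = 570.5 t/h.
All Na2CO3 reports to n6, so n6 = 570.5/0.921 = 619.43 t/h.
Total feed = 2365 t/h; overhead = 2365 − 619.43 = 1745.6 t/h.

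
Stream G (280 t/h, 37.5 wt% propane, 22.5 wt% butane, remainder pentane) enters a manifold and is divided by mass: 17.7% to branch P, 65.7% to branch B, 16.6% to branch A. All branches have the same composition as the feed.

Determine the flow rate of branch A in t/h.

46.48 t/h

Branch A flow = 0.166×280 = 46.48 t/h.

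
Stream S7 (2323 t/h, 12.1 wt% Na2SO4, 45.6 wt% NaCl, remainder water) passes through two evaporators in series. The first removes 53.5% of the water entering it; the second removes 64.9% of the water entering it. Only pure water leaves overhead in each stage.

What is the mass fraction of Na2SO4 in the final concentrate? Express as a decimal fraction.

0.187

water in feed = 2323×0.423 = 982.63 t/h.
After stage 1: water left = (1−0.535)×982.63 = 456.92; stream total = 1797.3 t/h.
After stage 2: water left = (1−0.649)×456.92 = 160.38; final concentrate = 1500.8 t/h.
Na2SO4 fraction = 281.08/1500.8 = 0.187.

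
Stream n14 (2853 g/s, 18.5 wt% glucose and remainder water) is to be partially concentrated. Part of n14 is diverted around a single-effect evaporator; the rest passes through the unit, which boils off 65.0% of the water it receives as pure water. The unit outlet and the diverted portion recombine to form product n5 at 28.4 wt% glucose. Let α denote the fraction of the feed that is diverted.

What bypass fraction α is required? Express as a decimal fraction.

0.342

All 2853×0.185 = 527.8 g/s of glucose reaches n5, so n5 = 527.8/0.284 = 1858.5 g/s and vapour = 994.53 g/s.
The evaporator receives (1−α)·2853 of feed at 0.815 water and removes 0.650 of that water:
0.650×0.815×(1−α)×2853 = 994.53
(1−α) = 994.53/1511.4 = 0.6580;  α = 0.3420.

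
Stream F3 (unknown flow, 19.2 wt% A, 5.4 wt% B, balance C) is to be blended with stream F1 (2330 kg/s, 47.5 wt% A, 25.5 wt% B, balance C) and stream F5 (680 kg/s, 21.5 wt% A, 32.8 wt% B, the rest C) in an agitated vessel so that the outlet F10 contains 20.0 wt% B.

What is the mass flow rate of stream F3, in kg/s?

Let F3 be the unknown flow. Total out = 3010 + F3.
B balance: 817.19 + 0.054·F3 = 0.200·(3010 + F3)
(0.054 − 0.200)·F3 = 0.200×3010 − 817.19 = -215.19
F3 = -215.19 / -0.146 = 1473.9 kg/s

1474 kg/s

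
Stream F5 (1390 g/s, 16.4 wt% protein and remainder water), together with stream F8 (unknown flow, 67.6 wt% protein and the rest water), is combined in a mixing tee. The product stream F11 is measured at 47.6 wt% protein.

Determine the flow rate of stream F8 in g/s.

2168 g/s

Let F8 be the unknown flow. Total out = 1390 + F8.
protein balance: 227.96 + 0.676·F8 = 0.476·(1390 + F8)
(0.676 − 0.476)·F8 = 0.476×1390 − 227.96 = 433.68
F8 = 433.68 / 0.200 = 2168.4 g/s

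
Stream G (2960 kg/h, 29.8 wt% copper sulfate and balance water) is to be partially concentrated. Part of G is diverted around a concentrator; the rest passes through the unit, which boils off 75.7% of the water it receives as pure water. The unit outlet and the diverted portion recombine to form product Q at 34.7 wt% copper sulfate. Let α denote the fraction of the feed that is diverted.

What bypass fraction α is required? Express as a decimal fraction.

All 2960×0.298 = 882.08 kg/h of copper sulfate reaches Q, so Q = 882.08/0.347 = 2542 kg/h and vapour = 417.98 kg/h.
The evaporator receives (1−α)·2960 of feed at 0.702 water and removes 0.757 of that water:
0.757×0.702×(1−α)×2960 = 417.98
(1−α) = 417.98/1573 = 0.2657;  α = 0.7343.

0.734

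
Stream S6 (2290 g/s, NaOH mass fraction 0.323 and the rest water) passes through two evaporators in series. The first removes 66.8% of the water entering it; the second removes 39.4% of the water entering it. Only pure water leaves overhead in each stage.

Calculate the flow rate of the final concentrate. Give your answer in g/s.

1052 g/s

water in feed = 2290×0.677 = 1550.3 g/s.
After stage 1: water left = (1−0.668)×1550.3 = 514.71; stream total = 1254.4 g/s.
After stage 2: water left = (1−0.394)×514.71 = 311.91; final concentrate = 1051.6 g/s.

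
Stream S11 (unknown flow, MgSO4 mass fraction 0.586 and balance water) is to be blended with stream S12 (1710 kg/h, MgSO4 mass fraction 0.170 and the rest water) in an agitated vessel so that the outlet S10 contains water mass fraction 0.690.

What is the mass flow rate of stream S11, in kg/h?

Let S11 be the unknown flow. Total out = 1710 + S11.
water balance: 1419.3 + 0.414·S11 = 0.690·(1710 + S11)
(0.414 − 0.690)·S11 = 0.690×1710 − 1419.3 = -239.4
S11 = -239.4 / -0.276 = 867.39 kg/h

867.4 kg/h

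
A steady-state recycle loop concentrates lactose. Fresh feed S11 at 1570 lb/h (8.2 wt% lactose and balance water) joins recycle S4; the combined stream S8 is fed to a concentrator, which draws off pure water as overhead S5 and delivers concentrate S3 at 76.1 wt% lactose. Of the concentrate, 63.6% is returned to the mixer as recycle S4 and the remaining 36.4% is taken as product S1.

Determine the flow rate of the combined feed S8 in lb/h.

Overall lactose balance (none leaves overhead): lactose in fresh feed = lactose in product, i.e. 1570×0.082 = (1−0.636)·S3·0.761.
S3 = 128.74/(0.761×0.364) = 464.76 lb/h.
Recycle S4 = 0.636×464.76 = 295.59 lb/h.
Combined feed S8 = 1570 + 295.59 = 1865.6 lb/h.

1866 lb/h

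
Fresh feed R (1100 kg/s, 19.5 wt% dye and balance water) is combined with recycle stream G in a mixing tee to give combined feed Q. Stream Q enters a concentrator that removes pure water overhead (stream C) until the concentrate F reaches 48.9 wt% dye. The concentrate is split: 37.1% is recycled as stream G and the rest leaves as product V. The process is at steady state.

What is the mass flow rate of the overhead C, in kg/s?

Overall dye balance (none leaves overhead): dye in fresh feed = dye in product, i.e. 1100×0.195 = (1−0.371)·F·0.489.
F = 214.5/(0.489×0.629) = 697.38 kg/s.
Recycle G = 0.371×697.38 = 258.73 kg/s.
Combined feed Q = 1100 + 258.73 = 1358.7 kg/s.
Overhead C = Q − F = 1358.7 − 697.38 = 661.35 kg/s.

661.3 kg/s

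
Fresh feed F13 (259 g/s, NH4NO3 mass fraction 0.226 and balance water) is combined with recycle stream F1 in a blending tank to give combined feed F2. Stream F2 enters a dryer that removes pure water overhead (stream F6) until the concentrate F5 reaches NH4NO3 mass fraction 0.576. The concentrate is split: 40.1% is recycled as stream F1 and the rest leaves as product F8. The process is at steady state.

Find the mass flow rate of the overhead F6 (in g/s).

Overall NH4NO3 balance (none leaves overhead): NH4NO3 in fresh feed = NH4NO3 in product, i.e. 259×0.226 = (1−0.401)·F5·0.576.
F5 = 58.534/(0.576×0.599) = 169.65 g/s.
Recycle F1 = 0.401×169.65 = 68.03 g/s.
Combined feed F2 = 259 + 68.03 = 327.03 g/s.
Overhead F6 = F2 − F5 = 327.03 − 169.65 = 157.38 g/s.

157.4 g/s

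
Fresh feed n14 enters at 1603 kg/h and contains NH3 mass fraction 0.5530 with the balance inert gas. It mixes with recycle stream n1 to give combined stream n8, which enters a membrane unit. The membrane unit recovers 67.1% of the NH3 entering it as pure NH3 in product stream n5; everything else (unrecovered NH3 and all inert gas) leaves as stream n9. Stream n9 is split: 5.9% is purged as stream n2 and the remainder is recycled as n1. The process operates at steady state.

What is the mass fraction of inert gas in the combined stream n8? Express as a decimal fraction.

inert gas enters only via n14 and leaves only via the purge: 1603×0.447 = 0.059×(inert gas in n9), and the membrane unit passes all inert gas, so inert gas in n8 = inert gas in n9 = 12145 kg/h.
NH3 in n8: m_A = 1603×0.553 + (1−0.059)·(1−0.671)·m_A, so m_A = 886.46/0.6904 = 1284 kg/h.
n8 = 1284 + 12145 = 13429 kg/h.
inert gas fraction in n8 = 12145/13429 = 0.9044.

0.9044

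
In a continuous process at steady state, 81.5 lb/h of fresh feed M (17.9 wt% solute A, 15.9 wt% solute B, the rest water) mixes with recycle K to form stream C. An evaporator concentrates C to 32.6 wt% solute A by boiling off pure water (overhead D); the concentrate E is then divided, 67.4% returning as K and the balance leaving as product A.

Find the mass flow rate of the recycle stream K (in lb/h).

Overall solute A balance (none leaves overhead): solute A in fresh feed = solute A in product, i.e. 81.5×0.179 = (1−0.674)·E·0.326.
E = 14.588/(0.326×0.326) = 137.27 lb/h.
Recycle K = 0.674×137.27 = 92.52 lb/h.

92.52 lb/h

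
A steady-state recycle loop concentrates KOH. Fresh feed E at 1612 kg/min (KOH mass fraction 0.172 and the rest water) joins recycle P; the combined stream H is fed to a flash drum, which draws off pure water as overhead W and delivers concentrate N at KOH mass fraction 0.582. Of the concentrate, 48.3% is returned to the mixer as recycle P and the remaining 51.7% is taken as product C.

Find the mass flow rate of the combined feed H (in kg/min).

2057 kg/min

Overall KOH balance (none leaves overhead): KOH in fresh feed = KOH in product, i.e. 1612×0.172 = (1−0.483)·N·0.582.
N = 277.26/(0.582×0.517) = 921.47 kg/min.
Recycle P = 0.483×921.47 = 445.07 kg/min.
Combined feed H = 1612 + 445.07 = 2057.1 kg/min.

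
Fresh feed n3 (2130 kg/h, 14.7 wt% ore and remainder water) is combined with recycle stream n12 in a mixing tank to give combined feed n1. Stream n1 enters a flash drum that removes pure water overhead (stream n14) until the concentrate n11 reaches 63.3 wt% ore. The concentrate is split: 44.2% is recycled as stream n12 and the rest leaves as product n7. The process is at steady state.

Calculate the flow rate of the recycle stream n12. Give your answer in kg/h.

391.8 kg/h

Overall ore balance (none leaves overhead): ore in fresh feed = ore in product, i.e. 2130×0.147 = (1−0.442)·n11·0.633.
n11 = 313.11/(0.633×0.558) = 886.46 kg/h.
Recycle n12 = 0.442×886.46 = 391.82 kg/h.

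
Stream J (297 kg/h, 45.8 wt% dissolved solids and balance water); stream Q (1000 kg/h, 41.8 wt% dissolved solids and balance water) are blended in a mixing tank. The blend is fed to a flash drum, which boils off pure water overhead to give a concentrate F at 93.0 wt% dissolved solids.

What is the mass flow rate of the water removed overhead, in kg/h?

dissolved solids entering = 297×0.458 + 1000×0.418 = 554.03 kg/h.
All dissolved solids reports to F, so F = 554.03/0.930 = 595.73 kg/h.
Total feed = 1297 kg/h; overhead = 1297 − 595.73 = 701.27 kg/h.

701.3 kg/h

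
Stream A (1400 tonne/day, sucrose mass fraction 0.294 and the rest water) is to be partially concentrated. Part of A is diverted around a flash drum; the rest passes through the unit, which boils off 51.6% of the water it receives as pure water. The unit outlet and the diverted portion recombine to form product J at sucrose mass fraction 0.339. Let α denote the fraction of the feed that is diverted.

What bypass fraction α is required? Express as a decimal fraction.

0.636

All 1400×0.294 = 411.6 tonne/day of sucrose reaches J, so J = 411.6/0.339 = 1214.2 tonne/day and vapour = 185.84 tonne/day.
The evaporator receives (1−α)·1400 of feed at 0.706 water and removes 0.516 of that water:
0.516×0.706×(1−α)×1400 = 185.84
(1−α) = 185.84/510.01 = 0.3644;  α = 0.6356.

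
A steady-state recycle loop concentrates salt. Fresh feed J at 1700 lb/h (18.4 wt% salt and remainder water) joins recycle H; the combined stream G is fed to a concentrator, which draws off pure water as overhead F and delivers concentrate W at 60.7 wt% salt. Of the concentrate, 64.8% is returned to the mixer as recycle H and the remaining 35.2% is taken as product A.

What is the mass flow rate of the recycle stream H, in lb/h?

948.7 lb/h

Overall salt balance (none leaves overhead): salt in fresh feed = salt in product, i.e. 1700×0.184 = (1−0.648)·W·0.607.
W = 312.8/(0.607×0.352) = 1464 lb/h.
Recycle H = 0.648×1464 = 948.66 lb/h.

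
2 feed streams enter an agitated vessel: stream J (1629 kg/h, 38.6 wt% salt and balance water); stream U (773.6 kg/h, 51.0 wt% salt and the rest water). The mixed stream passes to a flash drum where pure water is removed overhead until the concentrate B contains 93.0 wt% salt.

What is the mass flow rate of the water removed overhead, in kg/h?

1302 kg/h

salt entering = 1629×0.386 + 773.6×0.510 = 1023.3 kg/h.
All salt reports to B, so B = 1023.3/0.930 = 1100.4 kg/h.
Total feed = 2402.6 kg/h; overhead = 2402.6 − 1100.4 = 1302.2 kg/h.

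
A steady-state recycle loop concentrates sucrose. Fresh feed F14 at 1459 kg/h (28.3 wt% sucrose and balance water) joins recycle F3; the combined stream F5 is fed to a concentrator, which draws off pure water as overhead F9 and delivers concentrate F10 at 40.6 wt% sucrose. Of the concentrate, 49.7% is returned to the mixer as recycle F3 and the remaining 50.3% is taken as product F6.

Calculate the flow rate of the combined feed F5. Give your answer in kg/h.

2464 kg/h

Overall sucrose balance (none leaves overhead): sucrose in fresh feed = sucrose in product, i.e. 1459×0.283 = (1−0.497)·F10·0.406.
F10 = 412.9/(0.406×0.503) = 2021.8 kg/h.
Recycle F3 = 0.497×2021.8 = 1004.9 kg/h.
Combined feed F5 = 1459 + 1004.9 = 2463.9 kg/h.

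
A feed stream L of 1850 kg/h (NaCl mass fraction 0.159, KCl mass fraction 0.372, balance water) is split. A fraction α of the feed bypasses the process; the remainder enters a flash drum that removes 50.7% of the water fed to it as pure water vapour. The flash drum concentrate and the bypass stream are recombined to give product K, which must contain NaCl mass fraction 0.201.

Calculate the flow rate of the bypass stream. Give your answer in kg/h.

224.3 kg/h

All 1850×0.159 = 294.15 kg/h of NaCl reaches K, so K = 294.15/0.201 = 1463.4 kg/h and vapour = 386.57 kg/h.
The evaporator receives (1−α)·1850 of feed at 0.469 water and removes 0.507 of that water:
0.507×0.469×(1−α)×1850 = 386.57
(1−α) = 386.57/439.9 = 0.8788;  α = 0.1212.
Bypass flow = 0.1212×1850 = 224.29 kg/h.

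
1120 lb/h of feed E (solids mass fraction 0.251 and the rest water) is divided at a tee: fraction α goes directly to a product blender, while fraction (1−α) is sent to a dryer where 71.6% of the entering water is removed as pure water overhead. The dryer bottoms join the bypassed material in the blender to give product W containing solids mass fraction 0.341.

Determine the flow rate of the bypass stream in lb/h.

568.8 lb/h

All 1120×0.251 = 281.12 lb/h of solids reaches W, so W = 281.12/0.341 = 824.4 lb/h and vapour = 295.6 lb/h.
The evaporator receives (1−α)·1120 of feed at 0.749 water and removes 0.716 of that water:
0.716×0.749×(1−α)×1120 = 295.6
(1−α) = 295.6/600.64 = 0.4921;  α = 0.5079.
Bypass flow = 0.5079×1120 = 568.8 lb/h.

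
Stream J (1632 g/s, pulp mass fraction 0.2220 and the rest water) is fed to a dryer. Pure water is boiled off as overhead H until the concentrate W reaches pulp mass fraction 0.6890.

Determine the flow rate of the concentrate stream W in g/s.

pulp is conserved: 1632×0.222 = 362.3 g/s all reports to the concentrate.
Concentrate = 362.3/(target fraction) = 525.84 g/s.

525.8 g/s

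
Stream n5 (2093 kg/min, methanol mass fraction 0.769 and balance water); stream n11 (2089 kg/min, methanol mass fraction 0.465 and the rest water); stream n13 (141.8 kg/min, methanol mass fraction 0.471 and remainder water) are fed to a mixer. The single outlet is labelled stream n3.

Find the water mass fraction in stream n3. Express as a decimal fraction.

Total flow out = 2093 + 2089 + 141.8 = 4323.8 kg/min.
water in = 2093×0.231 + 2089×0.535 + 141.8×0.529 = 1676.1 kg/min.
water mass fraction in n3 = 1676.1/4323.8 = 0.388.

0.388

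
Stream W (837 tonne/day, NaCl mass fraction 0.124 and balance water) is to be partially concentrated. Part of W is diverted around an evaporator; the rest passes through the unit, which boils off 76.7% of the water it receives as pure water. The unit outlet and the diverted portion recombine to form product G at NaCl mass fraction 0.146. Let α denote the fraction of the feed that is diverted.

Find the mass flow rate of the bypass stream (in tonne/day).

649.3 tonne/day

All 837×0.124 = 103.79 tonne/day of NaCl reaches G, so G = 103.79/0.146 = 710.88 tonne/day and vapour = 126.12 tonne/day.
The evaporator receives (1−α)·837 of feed at 0.876 water and removes 0.767 of that water:
0.767×0.876×(1−α)×837 = 126.12
(1−α) = 126.12/562.37 = 0.2243;  α = 0.7757.
Bypass flow = 0.7757×837 = 649.29 tonne/day.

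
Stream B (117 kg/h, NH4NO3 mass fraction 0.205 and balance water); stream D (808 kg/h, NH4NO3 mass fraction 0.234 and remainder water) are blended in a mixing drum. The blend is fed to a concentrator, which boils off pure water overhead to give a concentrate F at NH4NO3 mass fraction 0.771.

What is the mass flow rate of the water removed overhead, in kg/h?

648.7 kg/h

NH4NO3 entering = 117×0.205 + 808×0.234 = 213.06 kg/h.
All NH4NO3 reports to F, so F = 213.06/0.771 = 276.34 kg/h.
Total feed = 925 kg/h; overhead = 925 − 276.34 = 648.66 kg/h.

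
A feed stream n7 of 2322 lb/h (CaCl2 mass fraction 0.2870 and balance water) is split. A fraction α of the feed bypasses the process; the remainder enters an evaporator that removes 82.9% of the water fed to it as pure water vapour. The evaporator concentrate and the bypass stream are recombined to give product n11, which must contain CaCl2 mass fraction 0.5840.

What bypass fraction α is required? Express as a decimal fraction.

0.140

All 2322×0.287 = 666.41 lb/h of CaCl2 reaches n11, so n11 = 666.41/0.584 = 1141.1 lb/h and vapour = 1180.9 lb/h.
The evaporator receives (1−α)·2322 of feed at 0.713 water and removes 0.829 of that water:
0.829×0.713×(1−α)×2322 = 1180.9
(1−α) = 1180.9/1372.5 = 0.8604;  α = 0.1396.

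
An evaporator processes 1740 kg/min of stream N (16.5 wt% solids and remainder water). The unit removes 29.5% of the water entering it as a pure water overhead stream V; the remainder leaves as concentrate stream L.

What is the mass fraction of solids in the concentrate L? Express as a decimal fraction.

solids is not removed: 1740×0.165 = 287.1 kg/min of solids enters L.
water entering = 1740×0.835 = 1452.9 kg/min; overhead removed = 0.295×1452.9 = 428.61 kg/min.
Concentrate = 1740 − 428.61 = 1311.4 kg/min.
Mass fraction = 287.1/1311.4 = 0.2189.

0.2189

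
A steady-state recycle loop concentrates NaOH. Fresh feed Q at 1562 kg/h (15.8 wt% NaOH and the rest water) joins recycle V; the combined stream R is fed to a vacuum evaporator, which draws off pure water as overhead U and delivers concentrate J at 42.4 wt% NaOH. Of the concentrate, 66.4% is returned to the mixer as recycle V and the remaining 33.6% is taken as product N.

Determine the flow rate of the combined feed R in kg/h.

Overall NaOH balance (none leaves overhead): NaOH in fresh feed = NaOH in product, i.e. 1562×0.158 = (1−0.664)·J·0.424.
J = 246.8/(0.424×0.336) = 1732.3 kg/h.
Recycle V = 0.664×1732.3 = 1150.3 kg/h.
Combined feed R = 1562 + 1150.3 = 2712.3 kg/h.

2712 kg/h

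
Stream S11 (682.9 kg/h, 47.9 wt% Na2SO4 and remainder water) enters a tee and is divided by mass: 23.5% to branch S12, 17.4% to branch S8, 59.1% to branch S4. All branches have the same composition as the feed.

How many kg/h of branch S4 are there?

403.6 kg/h

Branch S4 flow = 0.591×682.9 = 403.59 kg/h.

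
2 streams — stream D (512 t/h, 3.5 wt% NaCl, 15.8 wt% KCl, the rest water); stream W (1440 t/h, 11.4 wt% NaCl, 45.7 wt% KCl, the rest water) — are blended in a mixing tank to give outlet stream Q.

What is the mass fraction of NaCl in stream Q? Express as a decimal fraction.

Total flow out = 512 + 1440 = 1952 t/h.
NaCl in = 512×0.035 + 1440×0.114 = 182.08 t/h.
NaCl mass fraction in Q = 182.08/1952 = 0.093.

0.093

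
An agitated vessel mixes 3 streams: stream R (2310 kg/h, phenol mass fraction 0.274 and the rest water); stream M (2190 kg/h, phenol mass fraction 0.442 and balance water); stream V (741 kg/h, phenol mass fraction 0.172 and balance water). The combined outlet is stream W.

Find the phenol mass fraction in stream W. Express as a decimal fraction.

Total flow out = 2310 + 2190 + 741 = 5241 kg/h.
phenol in = 2310×0.274 + 2190×0.442 + 741×0.172 = 1728.4 kg/h.
phenol mass fraction in W = 1728.4/5241 = 0.330.

0.330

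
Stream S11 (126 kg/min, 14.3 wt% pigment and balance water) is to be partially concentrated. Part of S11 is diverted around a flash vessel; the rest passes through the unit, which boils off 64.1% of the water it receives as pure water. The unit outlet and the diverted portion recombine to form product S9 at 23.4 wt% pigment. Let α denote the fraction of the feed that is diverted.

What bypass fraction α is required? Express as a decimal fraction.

All 126×0.143 = 18.018 kg/min of pigment reaches S9, so S9 = 18.018/0.234 = 77 kg/min and vapour = 49 kg/min.
The evaporator receives (1−α)·126 of feed at 0.857 water and removes 0.641 of that water:
0.641×0.857×(1−α)×126 = 49
(1−α) = 49/69.216 = 0.7079;  α = 0.2921.

0.292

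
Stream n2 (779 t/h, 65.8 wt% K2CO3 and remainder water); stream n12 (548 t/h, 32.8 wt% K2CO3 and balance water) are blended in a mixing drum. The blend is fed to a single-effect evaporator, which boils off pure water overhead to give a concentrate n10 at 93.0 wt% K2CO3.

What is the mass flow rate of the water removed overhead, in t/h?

582.6 t/h

K2CO3 entering = 779×0.658 + 548×0.328 = 692.33 t/h.
All K2CO3 reports to n10, so n10 = 692.33/0.930 = 744.44 t/h.
Total feed = 1327 t/h; overhead = 1327 − 744.44 = 582.56 t/h.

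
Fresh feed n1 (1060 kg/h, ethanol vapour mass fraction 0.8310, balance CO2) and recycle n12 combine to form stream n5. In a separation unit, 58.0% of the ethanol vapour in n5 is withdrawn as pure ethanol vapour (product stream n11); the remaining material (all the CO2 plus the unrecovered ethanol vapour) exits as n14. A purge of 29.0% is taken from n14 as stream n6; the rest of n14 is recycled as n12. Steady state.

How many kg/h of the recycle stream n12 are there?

CO2 enters only via n1 and leaves only via the purge: 1060×0.169 = 0.290×(CO2 in n14), and the separation unit passes all CO2, so CO2 in n5 = CO2 in n14 = 617.72 kg/h.
ethanol vapour in n5: m_A = 1060×0.831 + (1−0.290)·(1−0.580)·m_A, so m_A = 880.86/0.7018 = 1255.1 kg/h.
n14 = (1−0.580)×1255.1 + 617.72 = 1144.9 kg/h.
Recycle n12 = (1−0.290)×1144.9 = 812.87 kg/h.

812.9 kg/h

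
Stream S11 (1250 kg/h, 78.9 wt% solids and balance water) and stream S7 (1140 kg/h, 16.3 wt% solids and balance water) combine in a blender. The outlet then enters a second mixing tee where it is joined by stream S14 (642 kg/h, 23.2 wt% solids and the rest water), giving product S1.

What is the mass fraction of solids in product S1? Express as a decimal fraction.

0.436

Overall, product flow = 3032 kg/h.
solids in = 1250×0.789 + 1140×0.163 + 642×0.232 = 1321 kg/h.
solids fraction in S1 = 0.436.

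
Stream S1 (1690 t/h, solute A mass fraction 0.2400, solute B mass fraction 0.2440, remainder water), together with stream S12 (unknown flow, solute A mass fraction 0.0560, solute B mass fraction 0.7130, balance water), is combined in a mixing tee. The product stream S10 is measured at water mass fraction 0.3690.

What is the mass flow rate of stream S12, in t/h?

Let S12 be the unknown flow. Total out = 1690 + S12.
water balance: 872.04 + 0.231·S12 = 0.369·(1690 + S12)
(0.231 − 0.369)·S12 = 0.369×1690 − 872.04 = -248.43
S12 = -248.43 / -0.138 = 1800.2 t/h

1800 t/h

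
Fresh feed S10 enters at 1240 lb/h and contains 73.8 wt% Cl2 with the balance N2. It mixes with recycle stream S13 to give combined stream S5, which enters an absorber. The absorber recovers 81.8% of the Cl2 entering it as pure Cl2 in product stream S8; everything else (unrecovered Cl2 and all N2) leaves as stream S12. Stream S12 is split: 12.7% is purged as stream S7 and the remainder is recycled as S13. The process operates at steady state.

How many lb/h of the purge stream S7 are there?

350 lb/h

N2 enters only via S10 and leaves only via the purge: 1240×0.262 = 0.127×(N2 in S12), and the absorber passes all N2, so N2 in S5 = N2 in S12 = 2558.1 lb/h.
Cl2 in S5: m_A = 1240×0.738 + (1−0.127)·(1−0.818)·m_A, so m_A = 915.12/0.8411 = 1088 lb/h.
S12 = (1−0.818)×1088 + 2558.1 = 2756.1 lb/h.
Purge S7 = 0.127×2756.1 = 350.03 lb/h.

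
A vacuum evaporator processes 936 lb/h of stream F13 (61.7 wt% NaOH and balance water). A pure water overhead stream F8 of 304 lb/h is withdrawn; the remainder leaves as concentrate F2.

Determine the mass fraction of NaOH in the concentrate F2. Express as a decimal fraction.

0.914

NaOH is not removed: 936×0.617 = 577.51 lb/h of NaOH enters F2.
Concentrate = 936 − 304 = 632 lb/h.
Mass fraction = 577.51/632 = 0.914.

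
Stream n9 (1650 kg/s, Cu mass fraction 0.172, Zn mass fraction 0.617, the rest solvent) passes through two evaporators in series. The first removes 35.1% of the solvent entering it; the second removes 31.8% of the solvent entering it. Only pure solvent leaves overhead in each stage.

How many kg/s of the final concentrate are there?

1456 kg/s

solvent in feed = 1650×0.211 = 348.15 kg/s.
After stage 1: solvent left = (1−0.351)×348.15 = 225.95; stream total = 1527.8 kg/s.
After stage 2: solvent left = (1−0.318)×225.95 = 154.1; final concentrate = 1455.9 kg/s.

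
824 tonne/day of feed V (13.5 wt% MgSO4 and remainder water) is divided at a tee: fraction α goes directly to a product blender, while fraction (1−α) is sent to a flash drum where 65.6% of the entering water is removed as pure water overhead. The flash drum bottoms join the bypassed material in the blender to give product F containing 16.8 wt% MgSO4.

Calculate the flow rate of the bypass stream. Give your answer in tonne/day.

All 824×0.135 = 111.24 tonne/day of MgSO4 reaches F, so F = 111.24/0.168 = 662.14 tonne/day and vapour = 161.86 tonne/day.
The evaporator receives (1−α)·824 of feed at 0.865 water and removes 0.656 of that water:
0.656×0.865×(1−α)×824 = 161.86
(1−α) = 161.86/467.57 = 0.3462;  α = 0.6538.
Bypass flow = 0.6538×824 = 538.76 tonne/day.

538.8 tonne/day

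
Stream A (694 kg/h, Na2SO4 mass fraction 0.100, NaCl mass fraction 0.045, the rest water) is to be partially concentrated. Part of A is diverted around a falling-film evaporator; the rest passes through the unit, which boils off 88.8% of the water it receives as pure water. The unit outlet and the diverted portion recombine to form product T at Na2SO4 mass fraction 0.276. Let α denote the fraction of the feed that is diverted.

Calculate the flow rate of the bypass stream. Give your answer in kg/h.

111.1 kg/h

All 694×0.100 = 69.4 kg/h of Na2SO4 reaches T, so T = 69.4/0.276 = 251.45 kg/h and vapour = 442.55 kg/h.
The evaporator receives (1−α)·694 of feed at 0.855 water and removes 0.888 of that water:
0.888×0.855×(1−α)×694 = 442.55
(1−α) = 442.55/526.91 = 0.8399;  α = 0.1601.
Bypass flow = 0.1601×694 = 111.11 kg/h.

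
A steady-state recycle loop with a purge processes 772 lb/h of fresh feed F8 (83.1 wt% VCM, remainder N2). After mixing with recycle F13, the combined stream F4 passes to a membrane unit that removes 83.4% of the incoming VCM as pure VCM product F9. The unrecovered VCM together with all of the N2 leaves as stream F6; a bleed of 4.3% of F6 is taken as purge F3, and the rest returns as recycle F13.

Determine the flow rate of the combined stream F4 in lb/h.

N2 enters only via F8 and leaves only via the purge: 772×0.169 = 0.043×(N2 in F6), and the membrane unit passes all N2, so N2 in F4 = N2 in F6 = 3034.1 lb/h.
VCM in F4: m_A = 772×0.831 + (1−0.043)·(1−0.834)·m_A, so m_A = 641.53/0.8411 = 762.7 lb/h.
F4 = 762.7 + 3034.1 = 3796.8 lb/h.

3797 lb/h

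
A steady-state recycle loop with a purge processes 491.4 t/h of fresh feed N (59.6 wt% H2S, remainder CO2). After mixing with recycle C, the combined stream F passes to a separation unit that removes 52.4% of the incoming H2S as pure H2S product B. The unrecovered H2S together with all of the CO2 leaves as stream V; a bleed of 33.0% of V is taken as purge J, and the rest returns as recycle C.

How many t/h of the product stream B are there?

225.3 t/h

H2S in F: m_A = 491.4×0.596 + (1−0.330)·(1−0.524)·m_A, so m_A = 292.87/0.6811 = 430.01 t/h.
Product B = 0.524×430.01 = 225.33 t/h.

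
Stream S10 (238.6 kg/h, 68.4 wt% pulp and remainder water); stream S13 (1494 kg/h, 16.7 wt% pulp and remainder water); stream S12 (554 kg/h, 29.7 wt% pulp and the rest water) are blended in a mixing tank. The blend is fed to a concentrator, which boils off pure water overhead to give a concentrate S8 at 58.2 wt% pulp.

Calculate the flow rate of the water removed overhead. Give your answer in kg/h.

pulp entering = 238.6×0.684 + 1494×0.167 + 554×0.297 = 577.24 kg/h.
All pulp reports to S8, so S8 = 577.24/0.582 = 991.82 kg/h.
Total feed = 2286.6 kg/h; overhead = 2286.6 − 991.82 = 1294.8 kg/h.

1295 kg/h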